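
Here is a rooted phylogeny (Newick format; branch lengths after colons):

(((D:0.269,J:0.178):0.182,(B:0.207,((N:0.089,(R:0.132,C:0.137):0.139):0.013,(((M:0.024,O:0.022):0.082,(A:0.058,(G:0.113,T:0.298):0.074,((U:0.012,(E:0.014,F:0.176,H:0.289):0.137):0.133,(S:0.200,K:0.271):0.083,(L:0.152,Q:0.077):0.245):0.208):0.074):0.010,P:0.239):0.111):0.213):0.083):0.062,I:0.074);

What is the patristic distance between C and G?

The path runs C → … → MRCA → … → G; the MRCA is the node subtending ((N,(R,C)),(((M,O),(A,(G,T),((U,(E,F,H)),(S,K),(L,Q)))),P)).
Branch lengths along that path: 0.137 + 0.139 + 0.013 + 0.111 + 0.010 + 0.074 + 0.074 + 0.113 = 0.671.

0.671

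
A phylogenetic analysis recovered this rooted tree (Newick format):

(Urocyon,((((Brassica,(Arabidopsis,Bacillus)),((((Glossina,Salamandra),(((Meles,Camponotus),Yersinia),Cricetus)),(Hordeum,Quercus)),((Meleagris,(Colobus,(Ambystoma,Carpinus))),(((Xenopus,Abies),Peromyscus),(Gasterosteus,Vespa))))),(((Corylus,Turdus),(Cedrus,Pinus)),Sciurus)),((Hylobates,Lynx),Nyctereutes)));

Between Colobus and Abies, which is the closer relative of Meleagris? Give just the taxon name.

Colobus

The MRCA of Meleagris and Colobus subtends (Meleagris,(Colobus,(Ambystoma,Carpinus))) (4 taxa).
The MRCA of Meleagris and Abies subtends ((Meleagris,(Colobus,(Ambystoma,Carpinus))),(((Xenopus,Abies),Peromyscus),(Gasterosteus,Vespa))) (9 taxa).
The first is nested inside the second, so Meleagris shares a more recent common ancestor with Colobus.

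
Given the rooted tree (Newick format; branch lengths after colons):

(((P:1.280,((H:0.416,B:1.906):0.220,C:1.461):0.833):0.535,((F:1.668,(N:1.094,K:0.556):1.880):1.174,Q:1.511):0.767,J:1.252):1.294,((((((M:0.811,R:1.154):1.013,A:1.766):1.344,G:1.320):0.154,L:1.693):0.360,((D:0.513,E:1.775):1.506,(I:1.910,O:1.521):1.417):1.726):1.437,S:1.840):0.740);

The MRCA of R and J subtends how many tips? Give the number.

19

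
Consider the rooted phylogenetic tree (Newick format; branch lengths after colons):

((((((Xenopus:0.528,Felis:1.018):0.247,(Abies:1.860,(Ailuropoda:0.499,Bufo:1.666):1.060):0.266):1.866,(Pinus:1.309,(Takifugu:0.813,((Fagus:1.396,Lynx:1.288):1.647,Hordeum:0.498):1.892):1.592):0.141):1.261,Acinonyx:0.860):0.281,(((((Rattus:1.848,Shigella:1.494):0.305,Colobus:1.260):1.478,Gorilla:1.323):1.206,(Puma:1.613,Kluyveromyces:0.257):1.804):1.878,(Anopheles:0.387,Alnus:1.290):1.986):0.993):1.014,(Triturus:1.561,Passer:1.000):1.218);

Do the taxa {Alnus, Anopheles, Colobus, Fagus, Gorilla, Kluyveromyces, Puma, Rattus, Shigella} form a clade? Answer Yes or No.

The MRCA of the listed taxa subtends (((((Xenopus,Felis),(Abies,(Ailuropoda,Bufo))),(Pinus,(Takifugu,((Fagus,Lynx),Hordeum)))),Acinonyx),(((((Rattus,Shigella),Colobus),Gorilla),(Puma,Kluyveromyces)),(Anopheles,Alnus))).
That clade also contains Abies, Acinonyx, Ailuropoda, Bufo, Felis, Hordeum, Lynx, Pinus, Takifugu, Xenopus, which are not in the proposed group, so the group is not monophyletic.

No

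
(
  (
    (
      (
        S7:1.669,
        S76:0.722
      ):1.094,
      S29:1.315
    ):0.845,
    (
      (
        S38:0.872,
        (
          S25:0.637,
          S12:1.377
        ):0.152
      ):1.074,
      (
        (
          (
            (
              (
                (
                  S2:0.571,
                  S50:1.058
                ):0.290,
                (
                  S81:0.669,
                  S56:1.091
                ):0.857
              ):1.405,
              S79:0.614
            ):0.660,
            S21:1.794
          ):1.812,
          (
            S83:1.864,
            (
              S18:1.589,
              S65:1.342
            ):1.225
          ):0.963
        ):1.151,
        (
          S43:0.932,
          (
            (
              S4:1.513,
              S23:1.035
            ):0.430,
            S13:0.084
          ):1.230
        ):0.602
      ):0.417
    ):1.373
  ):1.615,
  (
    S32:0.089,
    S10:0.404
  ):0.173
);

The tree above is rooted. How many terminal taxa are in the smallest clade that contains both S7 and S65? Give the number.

19

The MRCA of S7 and S65 is the node subtending (((S7,S76),S29),((S38,(S25,S12)),((((((S2,S50),(S81,S56)),S79),S21),(S83,(S18,S65))),(S43,((S4,S23),S13))))).
That clade contains 19 terminal taxa: S12, S13, S18, S2, S21, S23, S25, S29, S38, S4, S43, S50, S56, S65, S7, S76, S79, S81, S83.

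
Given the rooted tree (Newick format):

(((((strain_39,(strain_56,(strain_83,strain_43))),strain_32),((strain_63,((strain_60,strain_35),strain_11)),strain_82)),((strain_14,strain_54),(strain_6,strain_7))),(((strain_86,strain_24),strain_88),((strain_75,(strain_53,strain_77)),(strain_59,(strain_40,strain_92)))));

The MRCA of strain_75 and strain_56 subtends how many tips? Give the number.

23

The MRCA of strain_75 and strain_56 is the root, so the clade is the entire tree.
That clade contains 23 terminal taxa: strain_11, strain_14, strain_24, strain_32, strain_35, strain_39, strain_40, strain_43, strain_53, strain_54, strain_56, strain_59, strain_6, strain_60, strain_63, strain_7, strain_75, strain_77, strain_82, strain_83, strain_86, strain_88, strain_92.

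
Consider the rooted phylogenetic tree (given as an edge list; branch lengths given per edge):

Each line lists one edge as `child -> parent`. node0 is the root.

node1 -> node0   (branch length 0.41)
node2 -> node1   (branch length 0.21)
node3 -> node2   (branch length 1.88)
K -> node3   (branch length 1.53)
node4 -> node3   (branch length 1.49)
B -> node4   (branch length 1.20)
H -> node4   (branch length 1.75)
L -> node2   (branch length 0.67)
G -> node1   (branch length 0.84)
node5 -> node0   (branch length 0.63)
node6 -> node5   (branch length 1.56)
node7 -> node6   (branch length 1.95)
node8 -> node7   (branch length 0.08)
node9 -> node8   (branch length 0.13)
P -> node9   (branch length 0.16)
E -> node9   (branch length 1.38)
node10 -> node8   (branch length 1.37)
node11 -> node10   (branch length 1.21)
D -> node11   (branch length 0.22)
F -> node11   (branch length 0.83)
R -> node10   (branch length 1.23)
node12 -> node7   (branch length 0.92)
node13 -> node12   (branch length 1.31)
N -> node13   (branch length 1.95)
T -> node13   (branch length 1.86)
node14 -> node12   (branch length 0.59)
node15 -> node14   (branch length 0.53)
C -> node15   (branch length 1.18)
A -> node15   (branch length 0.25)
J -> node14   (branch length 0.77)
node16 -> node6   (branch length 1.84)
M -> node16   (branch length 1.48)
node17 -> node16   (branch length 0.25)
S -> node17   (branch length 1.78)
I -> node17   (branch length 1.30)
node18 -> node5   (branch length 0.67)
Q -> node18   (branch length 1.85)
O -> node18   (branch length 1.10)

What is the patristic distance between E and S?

The path runs E → … → MRCA → … → S; the MRCA is the node subtending ((((P,E),((D,F),R)),((N,T),((C,A),J))),(M,(S,I))).
Branch lengths along that path: 1.38 + 0.13 + 0.08 + 1.95 + 1.84 + 0.25 + 1.78 = 7.41.

7.41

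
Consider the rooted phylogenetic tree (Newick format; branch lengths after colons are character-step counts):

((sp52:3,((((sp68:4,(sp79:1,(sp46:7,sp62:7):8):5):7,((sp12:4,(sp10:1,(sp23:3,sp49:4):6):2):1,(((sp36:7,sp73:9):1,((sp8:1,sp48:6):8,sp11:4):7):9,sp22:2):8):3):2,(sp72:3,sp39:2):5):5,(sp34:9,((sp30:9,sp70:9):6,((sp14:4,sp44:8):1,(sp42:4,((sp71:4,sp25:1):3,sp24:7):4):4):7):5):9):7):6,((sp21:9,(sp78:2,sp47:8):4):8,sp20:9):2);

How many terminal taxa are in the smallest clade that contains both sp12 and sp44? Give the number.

25

The MRCA of sp12 and sp44 is the node subtending ((((sp68,(sp79,(sp46,sp62))),((sp12,(sp10,(sp23,sp49))),(((sp36,sp73),((sp8,sp48),sp11)),sp22))),(sp72,sp39)),(sp34,((sp30,sp70),((sp14,sp44),(sp42,((sp71,sp25),sp24)))))).
That clade contains 25 terminal taxa: sp10, sp11, sp12, sp14, sp22, sp23, sp24, sp25, sp30, sp34, sp36, sp39, sp42, sp44, sp46, sp48, sp49, sp62, sp68, sp70, sp71, sp72, sp73, sp79, sp8.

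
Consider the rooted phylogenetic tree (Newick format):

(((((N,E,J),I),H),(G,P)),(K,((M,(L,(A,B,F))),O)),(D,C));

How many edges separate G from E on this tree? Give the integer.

The MRCA of G and E is the node subtending ((((N,E,J),I),H),(G,P)).
From G up to that node: 2 branches. From E up to the same node: 4 branches. Total: 2 + 4 = 6.

6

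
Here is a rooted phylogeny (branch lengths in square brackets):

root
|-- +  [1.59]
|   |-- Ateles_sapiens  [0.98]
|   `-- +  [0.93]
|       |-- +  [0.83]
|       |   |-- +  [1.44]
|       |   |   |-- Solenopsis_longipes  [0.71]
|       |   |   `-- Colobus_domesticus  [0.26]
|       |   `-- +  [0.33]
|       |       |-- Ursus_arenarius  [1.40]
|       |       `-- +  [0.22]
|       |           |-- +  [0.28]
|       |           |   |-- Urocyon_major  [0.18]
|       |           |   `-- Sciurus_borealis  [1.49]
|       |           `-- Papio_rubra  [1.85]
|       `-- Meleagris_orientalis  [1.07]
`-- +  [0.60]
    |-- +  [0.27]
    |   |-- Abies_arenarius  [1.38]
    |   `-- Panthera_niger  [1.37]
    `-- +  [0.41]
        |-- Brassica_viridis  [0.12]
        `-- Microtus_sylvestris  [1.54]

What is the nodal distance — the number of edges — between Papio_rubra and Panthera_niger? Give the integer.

9

The MRCA of Papio_rubra and Panthera_niger is the root of the tree.
From Papio_rubra up to that node: 6 branches. From Panthera_niger up to the same node: 3 branches. Total: 6 + 3 = 9.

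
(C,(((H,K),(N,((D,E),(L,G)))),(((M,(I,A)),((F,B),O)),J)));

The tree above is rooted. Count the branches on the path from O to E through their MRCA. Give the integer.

9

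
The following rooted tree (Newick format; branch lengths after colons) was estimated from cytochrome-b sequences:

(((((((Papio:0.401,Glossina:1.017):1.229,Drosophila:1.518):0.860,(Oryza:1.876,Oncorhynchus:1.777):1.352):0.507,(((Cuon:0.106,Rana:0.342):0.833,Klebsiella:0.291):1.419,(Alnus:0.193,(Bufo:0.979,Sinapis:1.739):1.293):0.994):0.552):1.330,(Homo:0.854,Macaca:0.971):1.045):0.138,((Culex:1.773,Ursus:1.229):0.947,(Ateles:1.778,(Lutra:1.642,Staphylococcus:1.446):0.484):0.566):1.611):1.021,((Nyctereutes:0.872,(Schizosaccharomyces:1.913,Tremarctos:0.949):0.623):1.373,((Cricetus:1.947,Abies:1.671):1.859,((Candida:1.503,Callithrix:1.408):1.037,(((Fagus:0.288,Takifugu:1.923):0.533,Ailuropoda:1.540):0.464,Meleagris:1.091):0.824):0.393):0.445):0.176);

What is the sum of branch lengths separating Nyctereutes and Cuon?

7.820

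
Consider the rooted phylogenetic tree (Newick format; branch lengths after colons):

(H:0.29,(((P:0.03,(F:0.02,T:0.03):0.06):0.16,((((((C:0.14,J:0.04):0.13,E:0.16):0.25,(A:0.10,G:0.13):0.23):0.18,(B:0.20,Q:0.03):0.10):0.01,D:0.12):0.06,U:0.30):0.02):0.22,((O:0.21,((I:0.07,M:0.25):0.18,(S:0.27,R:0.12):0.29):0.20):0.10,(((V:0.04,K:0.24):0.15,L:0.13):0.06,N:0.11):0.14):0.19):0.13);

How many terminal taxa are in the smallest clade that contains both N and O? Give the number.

9

The MRCA of N and O is the node subtending ((O,((I,M),(S,R))),(((V,K),L),N)).
That clade contains 9 terminal taxa: I, K, L, M, N, O, R, S, V.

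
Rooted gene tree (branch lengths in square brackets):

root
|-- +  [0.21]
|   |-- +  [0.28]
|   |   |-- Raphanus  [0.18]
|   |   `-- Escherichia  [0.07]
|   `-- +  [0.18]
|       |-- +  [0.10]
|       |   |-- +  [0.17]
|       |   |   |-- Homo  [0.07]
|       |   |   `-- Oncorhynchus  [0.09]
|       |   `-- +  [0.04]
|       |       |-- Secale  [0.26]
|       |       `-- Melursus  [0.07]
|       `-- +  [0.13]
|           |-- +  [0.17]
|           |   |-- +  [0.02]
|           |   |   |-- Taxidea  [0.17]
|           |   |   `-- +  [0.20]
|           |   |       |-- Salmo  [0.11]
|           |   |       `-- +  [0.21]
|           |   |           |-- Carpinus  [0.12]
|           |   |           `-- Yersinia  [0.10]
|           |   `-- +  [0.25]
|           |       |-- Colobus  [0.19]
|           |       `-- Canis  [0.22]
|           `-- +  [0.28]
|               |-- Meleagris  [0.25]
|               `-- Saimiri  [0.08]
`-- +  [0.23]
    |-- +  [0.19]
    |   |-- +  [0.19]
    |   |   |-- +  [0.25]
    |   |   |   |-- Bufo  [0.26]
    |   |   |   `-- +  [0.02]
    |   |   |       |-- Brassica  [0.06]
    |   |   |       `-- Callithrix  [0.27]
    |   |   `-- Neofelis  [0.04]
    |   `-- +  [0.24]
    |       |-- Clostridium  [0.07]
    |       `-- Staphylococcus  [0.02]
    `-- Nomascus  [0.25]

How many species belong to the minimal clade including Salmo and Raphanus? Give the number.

14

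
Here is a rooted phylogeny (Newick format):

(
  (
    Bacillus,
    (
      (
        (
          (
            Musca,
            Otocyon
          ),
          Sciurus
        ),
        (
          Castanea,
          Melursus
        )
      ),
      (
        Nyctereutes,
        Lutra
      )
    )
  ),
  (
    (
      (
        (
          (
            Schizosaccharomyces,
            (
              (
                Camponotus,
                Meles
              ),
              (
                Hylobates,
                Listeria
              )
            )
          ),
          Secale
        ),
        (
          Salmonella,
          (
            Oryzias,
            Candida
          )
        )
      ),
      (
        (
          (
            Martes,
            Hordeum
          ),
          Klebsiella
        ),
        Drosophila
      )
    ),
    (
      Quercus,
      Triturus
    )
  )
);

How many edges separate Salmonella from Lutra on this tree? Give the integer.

The MRCA of Salmonella and Lutra is the root of the tree.
From Salmonella up to that node: 5 branches. From Lutra up to the same node: 4 branches. Total: 5 + 4 = 9.

9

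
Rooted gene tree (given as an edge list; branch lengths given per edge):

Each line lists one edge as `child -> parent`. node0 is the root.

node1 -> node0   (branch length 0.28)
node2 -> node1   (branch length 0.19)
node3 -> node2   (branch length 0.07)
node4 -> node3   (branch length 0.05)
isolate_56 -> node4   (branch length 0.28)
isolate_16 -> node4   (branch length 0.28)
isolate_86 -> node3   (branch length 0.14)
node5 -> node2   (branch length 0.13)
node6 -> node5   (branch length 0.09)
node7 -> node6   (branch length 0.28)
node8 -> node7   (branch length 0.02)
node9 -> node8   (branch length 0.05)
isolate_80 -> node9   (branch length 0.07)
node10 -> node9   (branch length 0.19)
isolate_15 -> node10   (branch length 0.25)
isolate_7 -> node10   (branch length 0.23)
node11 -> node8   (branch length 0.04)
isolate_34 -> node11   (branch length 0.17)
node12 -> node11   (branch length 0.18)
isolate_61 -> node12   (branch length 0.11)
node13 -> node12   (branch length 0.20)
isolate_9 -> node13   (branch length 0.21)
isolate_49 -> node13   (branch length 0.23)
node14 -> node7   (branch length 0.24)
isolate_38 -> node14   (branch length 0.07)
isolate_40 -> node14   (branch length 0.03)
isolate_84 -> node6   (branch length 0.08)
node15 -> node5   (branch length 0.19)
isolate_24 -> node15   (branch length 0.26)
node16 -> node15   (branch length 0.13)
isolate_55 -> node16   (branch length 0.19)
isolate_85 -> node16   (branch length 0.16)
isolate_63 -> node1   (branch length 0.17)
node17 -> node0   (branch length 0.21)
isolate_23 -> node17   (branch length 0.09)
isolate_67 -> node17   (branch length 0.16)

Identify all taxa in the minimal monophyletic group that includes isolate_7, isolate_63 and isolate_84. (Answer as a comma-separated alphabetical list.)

isolate_15, isolate_16, isolate_24, isolate_34, isolate_38, isolate_40, isolate_49, isolate_55, isolate_56, isolate_61, isolate_63, isolate_7, isolate_80, isolate_84, isolate_85, isolate_86, isolate_9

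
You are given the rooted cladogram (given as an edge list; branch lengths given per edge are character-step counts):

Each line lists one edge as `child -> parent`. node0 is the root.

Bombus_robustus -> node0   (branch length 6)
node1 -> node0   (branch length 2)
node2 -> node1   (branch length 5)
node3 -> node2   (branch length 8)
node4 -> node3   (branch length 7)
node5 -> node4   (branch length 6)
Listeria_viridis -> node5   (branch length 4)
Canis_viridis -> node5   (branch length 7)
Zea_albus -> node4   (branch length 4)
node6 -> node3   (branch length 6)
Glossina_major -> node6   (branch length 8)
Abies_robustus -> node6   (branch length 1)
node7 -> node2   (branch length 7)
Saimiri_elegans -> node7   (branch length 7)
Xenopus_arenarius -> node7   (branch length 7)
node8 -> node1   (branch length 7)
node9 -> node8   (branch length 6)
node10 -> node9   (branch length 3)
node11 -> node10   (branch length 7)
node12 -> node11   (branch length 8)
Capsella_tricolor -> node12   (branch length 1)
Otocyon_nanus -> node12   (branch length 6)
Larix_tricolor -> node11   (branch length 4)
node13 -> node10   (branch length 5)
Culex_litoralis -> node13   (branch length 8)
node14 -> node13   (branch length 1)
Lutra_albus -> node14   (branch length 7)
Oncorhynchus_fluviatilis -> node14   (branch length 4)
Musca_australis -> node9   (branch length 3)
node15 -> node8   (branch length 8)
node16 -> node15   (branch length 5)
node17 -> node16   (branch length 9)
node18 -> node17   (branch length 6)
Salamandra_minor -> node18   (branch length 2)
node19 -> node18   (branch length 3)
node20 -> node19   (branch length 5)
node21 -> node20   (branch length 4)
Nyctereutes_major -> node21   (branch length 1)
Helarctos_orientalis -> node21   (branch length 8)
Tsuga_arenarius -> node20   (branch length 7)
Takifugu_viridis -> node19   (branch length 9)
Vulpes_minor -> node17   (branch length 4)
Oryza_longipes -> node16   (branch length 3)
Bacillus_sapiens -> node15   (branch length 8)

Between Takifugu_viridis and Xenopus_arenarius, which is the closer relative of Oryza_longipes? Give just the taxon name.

The MRCA of Oryza_longipes and Takifugu_viridis subtends (((Salamandra_minor,(((Nyctereutes_major,Helarctos_orientalis),Tsuga_arenarius),Takifugu_viridis)),Vulpes_minor),Oryza_longipes) (7 taxa).
The MRCA of Oryza_longipes and Xenopus_arenarius subtends (((((Listeria_viridis,Canis_viridis),Zea_albus),(Glossina_major,Abies_robustus)),(Saimiri_elegans,Xenopus_arenarius)),(((((Capsella_tricolor,Otocyon_nanus),Larix_tricolor),(Culex_litoralis,(Lutra_albus,Oncorhynchus_fluviatilis))),Musca_australis),((((Salamandra_minor,(((Nyctereutes_major,Helarctos_orientalis),Tsuga_arenarius),Takifugu_viridis)),Vulpes_minor),Oryza_longipes),Bacillus_sapiens))) (22 taxa).
The first is nested inside the second, so Oryza_longipes shares a more recent common ancestor with Takifugu_viridis.

Takifugu_viridis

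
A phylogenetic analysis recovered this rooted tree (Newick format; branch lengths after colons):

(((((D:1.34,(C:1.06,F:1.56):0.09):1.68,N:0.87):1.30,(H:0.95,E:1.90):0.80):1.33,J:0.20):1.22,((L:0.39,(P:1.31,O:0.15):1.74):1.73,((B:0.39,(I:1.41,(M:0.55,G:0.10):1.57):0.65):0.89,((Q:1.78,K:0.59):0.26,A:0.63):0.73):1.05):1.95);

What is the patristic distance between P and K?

7.41

The path runs P → … → MRCA → … → K; the MRCA is the node subtending ((L,(P,O)),((B,(I,(M,G))),((Q,K),A))).
Branch lengths along that path: 1.31 + 1.74 + 1.73 + 1.05 + 0.73 + 0.26 + 0.59 = 7.41.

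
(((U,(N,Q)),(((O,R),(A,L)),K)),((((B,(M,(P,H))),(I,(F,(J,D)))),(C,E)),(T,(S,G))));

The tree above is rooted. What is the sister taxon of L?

L attaches to the tree at the node subtending (A,L).
The other lineage descending from that same node — the sister group — is the single tip A.

A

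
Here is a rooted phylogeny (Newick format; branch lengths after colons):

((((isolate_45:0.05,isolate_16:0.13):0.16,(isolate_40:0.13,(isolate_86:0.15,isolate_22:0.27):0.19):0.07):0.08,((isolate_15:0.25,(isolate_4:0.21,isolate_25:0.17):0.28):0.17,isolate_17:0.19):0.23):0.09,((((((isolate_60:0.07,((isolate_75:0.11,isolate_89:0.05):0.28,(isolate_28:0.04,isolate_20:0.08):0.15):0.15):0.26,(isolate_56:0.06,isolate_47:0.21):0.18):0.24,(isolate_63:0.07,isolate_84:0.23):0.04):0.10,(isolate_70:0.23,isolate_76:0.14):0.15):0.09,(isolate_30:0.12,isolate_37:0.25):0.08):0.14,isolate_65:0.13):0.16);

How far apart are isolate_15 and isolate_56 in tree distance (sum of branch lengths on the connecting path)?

The path runs isolate_15 → … → MRCA → … → isolate_56; the MRCA is the root of the tree.
Branch lengths along that path: 0.25 + 0.17 + 0.23 + 0.09 + 0.16 + 0.14 + 0.09 + 0.10 + 0.24 + 0.18 + 0.06 = 1.71.

1.71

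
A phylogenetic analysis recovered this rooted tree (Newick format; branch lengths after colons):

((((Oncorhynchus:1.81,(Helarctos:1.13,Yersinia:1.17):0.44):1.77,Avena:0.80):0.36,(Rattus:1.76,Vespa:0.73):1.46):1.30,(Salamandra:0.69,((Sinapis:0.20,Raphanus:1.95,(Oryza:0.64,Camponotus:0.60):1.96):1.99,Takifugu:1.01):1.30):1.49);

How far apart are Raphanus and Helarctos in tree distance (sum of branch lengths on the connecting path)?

11.73

The path runs Raphanus → … → MRCA → … → Helarctos; the MRCA is the root of the tree.
Branch lengths along that path: 1.95 + 1.99 + 1.30 + 1.49 + 1.30 + 0.36 + 1.77 + 0.44 + 1.13 = 11.73.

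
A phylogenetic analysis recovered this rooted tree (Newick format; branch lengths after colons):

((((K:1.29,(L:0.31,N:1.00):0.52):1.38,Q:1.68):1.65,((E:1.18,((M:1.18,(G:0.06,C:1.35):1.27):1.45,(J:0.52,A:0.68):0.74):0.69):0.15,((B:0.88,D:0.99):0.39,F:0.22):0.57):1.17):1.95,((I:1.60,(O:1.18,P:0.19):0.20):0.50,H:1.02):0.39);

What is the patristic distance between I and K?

8.76

The path runs I → … → MRCA → … → K; the MRCA is the root of the tree.
Branch lengths along that path: 1.60 + 0.50 + 0.39 + 1.95 + 1.65 + 1.38 + 1.29 = 8.76.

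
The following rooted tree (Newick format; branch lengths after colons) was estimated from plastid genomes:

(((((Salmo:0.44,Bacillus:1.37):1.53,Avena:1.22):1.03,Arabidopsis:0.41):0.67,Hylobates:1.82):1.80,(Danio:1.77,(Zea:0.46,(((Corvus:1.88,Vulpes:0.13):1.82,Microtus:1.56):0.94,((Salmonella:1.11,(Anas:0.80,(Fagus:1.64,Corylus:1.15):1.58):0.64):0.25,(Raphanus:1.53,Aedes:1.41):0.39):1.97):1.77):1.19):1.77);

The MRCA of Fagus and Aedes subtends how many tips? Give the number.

6

The MRCA of Fagus and Aedes is the node subtending ((Salmonella,(Anas,(Fagus,Corylus))),(Raphanus,Aedes)).
That clade contains 6 terminal taxa: Aedes, Anas, Corylus, Fagus, Raphanus, Salmonella.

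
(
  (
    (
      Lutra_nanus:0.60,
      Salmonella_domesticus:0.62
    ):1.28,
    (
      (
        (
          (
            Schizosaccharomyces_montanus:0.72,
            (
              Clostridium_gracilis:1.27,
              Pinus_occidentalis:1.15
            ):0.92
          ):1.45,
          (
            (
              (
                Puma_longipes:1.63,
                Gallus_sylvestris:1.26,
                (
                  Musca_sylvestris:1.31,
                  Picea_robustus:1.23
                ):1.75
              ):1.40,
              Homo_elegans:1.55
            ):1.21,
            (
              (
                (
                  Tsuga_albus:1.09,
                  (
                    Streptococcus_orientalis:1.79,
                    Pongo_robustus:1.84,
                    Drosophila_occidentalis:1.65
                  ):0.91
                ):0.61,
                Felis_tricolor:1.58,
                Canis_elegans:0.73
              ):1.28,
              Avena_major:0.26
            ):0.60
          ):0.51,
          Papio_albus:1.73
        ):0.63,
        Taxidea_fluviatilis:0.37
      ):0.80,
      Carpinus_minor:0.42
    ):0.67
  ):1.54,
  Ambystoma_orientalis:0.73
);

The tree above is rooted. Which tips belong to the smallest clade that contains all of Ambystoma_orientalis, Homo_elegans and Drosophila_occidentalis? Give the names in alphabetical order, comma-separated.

Ambystoma_orientalis, Avena_major, Canis_elegans, Carpinus_minor, Clostridium_gracilis, Drosophila_occidentalis, Felis_tricolor, Gallus_sylvestris, Homo_elegans, Lutra_nanus, Musca_sylvestris, Papio_albus, Picea_robustus, Pinus_occidentalis, Pongo_robustus, Puma_longipes, Salmonella_domesticus, Schizosaccharomyces_montanus, Streptococcus_orientalis, Taxidea_fluviatilis, Tsuga_albus

Tracing Ambystoma_orientalis: it attaches directly to the root.
Tracing Homo_elegans: it sits inside ((Puma_longipes,Gallus_sylvestris,(Musca_sylvestris,Picea_robustus)),Homo_elegans).
Tracing Drosophila_occidentalis: it sits inside (Streptococcus_orientalis,Pongo_robustus,Drosophila_occidentalis).
The smallest clade enclosing all 3 is the whole tree (their MRCA is the root), so the answer is all 21 tips in alphabetical order.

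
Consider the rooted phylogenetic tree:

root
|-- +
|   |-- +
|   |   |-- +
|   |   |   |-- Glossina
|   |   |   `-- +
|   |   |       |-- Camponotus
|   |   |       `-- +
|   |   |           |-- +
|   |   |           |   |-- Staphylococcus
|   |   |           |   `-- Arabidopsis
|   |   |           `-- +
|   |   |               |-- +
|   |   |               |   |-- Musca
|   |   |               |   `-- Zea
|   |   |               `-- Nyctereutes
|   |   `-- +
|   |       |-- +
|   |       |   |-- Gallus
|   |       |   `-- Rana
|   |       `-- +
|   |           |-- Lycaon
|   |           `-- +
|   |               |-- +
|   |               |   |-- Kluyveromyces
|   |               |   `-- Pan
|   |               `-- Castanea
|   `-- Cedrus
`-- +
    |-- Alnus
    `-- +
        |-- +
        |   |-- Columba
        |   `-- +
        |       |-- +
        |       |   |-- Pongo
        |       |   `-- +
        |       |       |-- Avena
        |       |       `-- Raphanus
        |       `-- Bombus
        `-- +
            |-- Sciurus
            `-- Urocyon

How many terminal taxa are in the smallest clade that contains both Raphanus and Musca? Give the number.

22

The MRCA of Raphanus and Musca is the root, so the clade is the entire tree.
That clade contains 22 terminal taxa: Alnus, Arabidopsis, Avena, Bombus, Camponotus, Castanea, Cedrus, Columba, Gallus, Glossina, Kluyveromyces, Lycaon, Musca, Nyctereutes, Pan, Pongo, Rana, Raphanus, Sciurus, Staphylococcus, Urocyon, Zea.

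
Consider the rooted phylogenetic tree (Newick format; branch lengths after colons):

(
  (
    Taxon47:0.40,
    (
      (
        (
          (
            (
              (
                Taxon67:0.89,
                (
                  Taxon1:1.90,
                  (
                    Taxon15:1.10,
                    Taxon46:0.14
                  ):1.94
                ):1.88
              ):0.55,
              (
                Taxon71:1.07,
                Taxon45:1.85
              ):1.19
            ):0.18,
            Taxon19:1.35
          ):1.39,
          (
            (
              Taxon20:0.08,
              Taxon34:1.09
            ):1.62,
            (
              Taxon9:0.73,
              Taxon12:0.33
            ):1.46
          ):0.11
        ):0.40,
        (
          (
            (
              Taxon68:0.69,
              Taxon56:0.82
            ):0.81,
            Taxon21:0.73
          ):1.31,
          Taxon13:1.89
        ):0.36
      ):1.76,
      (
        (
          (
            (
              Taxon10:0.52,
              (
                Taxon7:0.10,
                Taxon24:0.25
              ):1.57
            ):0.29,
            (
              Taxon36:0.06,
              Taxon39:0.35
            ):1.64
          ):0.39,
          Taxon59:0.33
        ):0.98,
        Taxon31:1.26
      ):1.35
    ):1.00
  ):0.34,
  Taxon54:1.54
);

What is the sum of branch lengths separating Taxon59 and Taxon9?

The path runs Taxon59 → … → MRCA → … → Taxon9; the MRCA is the node subtending ((((((Taxon67,(Taxon1,(Taxon15,Taxon46))),(Taxon71,Taxon45)),Taxon19),((Taxon20,Taxon34),(Taxon9,Taxon12))),(((Taxon68,Taxon56),Taxon21),Taxon13)),((((Taxon10,(Taxon7,Taxon24)),(Taxon36,Taxon39)),Taxon59),Taxon31)).
Branch lengths along that path: 0.33 + 0.98 + 1.35 + 1.76 + 0.40 + 0.11 + 1.46 + 0.73 = 7.12.

7.12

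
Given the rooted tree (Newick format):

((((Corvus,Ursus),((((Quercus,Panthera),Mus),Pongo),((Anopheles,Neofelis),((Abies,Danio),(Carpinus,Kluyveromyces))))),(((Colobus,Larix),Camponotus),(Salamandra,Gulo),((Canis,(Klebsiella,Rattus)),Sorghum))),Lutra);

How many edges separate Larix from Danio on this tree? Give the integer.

10

The MRCA of Larix and Danio is the node subtending (((Corvus,Ursus),((((Quercus,Panthera),Mus),Pongo),((Anopheles,Neofelis),((Abies,Danio),(Carpinus,Kluyveromyces))))),(((Colobus,Larix),Camponotus),(Salamandra,Gulo),((Canis,(Klebsiella,Rattus)),Sorghum))).
From Larix up to that node: 4 branches. From Danio up to the same node: 6 branches. Total: 4 + 6 = 10.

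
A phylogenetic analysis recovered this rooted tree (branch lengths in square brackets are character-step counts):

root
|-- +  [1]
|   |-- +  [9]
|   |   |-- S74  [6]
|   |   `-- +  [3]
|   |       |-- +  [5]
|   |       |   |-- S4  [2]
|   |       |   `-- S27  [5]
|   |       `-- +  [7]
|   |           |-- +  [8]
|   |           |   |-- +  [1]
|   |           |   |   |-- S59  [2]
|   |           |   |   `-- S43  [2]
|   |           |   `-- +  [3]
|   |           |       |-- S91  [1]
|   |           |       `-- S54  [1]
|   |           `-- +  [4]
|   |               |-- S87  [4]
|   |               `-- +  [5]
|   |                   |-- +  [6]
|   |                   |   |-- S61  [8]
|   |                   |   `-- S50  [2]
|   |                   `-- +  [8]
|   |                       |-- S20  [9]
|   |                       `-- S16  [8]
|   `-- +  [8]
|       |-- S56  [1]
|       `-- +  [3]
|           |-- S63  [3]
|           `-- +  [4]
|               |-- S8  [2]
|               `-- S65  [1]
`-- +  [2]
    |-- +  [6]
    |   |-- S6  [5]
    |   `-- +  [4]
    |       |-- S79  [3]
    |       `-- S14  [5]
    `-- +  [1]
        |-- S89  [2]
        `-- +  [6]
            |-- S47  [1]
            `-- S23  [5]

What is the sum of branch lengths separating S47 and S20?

56

The path runs S47 → … → MRCA → … → S20; the MRCA is the root of the tree.
Branch lengths along that path: 1 + 6 + 1 + 2 + 1 + 9 + 3 + 7 + 4 + 5 + 8 + 9 = 56.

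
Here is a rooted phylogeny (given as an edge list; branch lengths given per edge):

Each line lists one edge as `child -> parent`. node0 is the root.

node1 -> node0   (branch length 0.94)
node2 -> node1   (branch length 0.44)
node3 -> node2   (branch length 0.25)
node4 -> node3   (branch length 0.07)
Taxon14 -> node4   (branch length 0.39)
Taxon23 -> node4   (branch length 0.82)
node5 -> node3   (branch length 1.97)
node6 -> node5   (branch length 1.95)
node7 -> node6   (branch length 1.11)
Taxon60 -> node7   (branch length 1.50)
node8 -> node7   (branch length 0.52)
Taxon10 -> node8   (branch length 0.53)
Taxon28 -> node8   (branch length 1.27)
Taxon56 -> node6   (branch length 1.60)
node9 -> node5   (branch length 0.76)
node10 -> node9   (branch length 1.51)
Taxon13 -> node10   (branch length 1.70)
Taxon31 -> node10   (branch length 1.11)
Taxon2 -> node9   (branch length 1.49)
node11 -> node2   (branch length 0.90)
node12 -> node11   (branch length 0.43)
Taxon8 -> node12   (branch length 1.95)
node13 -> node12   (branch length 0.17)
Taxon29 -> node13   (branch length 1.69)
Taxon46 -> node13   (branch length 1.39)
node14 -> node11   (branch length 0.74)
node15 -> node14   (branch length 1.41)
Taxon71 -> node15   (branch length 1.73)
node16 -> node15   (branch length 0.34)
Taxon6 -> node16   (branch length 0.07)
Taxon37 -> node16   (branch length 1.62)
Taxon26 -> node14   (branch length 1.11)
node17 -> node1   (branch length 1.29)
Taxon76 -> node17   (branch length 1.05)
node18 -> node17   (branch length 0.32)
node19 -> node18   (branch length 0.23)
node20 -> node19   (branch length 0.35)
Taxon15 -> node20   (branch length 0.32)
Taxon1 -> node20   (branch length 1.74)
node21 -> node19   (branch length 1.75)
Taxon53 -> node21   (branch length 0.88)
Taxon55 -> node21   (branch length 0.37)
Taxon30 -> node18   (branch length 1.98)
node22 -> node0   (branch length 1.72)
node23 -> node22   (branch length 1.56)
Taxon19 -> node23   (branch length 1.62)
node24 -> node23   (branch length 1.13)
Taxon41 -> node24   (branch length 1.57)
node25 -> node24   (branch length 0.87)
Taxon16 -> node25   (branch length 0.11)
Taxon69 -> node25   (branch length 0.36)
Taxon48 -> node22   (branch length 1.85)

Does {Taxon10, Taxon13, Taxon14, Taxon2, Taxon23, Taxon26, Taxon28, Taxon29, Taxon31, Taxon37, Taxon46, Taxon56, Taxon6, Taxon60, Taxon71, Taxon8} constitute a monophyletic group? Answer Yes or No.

Yes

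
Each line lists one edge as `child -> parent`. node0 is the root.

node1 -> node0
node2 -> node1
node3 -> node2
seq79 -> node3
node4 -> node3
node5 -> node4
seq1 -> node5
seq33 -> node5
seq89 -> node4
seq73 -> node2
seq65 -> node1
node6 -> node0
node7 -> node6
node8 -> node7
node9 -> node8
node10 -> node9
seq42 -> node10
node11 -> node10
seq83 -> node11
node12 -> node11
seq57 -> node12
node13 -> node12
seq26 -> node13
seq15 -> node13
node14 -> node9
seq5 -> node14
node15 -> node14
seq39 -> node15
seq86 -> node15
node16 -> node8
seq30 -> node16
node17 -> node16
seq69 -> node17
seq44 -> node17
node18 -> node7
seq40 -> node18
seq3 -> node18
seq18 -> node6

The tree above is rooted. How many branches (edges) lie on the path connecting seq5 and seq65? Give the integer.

8

The MRCA of seq5 and seq65 is the root of the tree.
From seq5 up to that node: 6 branches. From seq65 up to the same node: 2 branches. Total: 6 + 2 = 8.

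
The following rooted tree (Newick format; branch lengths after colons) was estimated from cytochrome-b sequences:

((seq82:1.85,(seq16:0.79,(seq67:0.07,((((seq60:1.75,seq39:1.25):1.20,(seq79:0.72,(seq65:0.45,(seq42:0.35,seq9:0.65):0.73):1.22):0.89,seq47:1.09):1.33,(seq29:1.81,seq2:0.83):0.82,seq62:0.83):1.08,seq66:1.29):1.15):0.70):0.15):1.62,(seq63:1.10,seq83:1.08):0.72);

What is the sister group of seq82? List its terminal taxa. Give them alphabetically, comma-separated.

seq16, seq2, seq29, seq39, seq42, seq47, seq60, seq62, seq65, seq66, seq67, seq79, seq9

seq82 attaches to the tree at the node subtending (seq82,(seq16,(seq67,((((seq60,seq39),(seq79,(seq65,(seq42,seq9))),seq47),(seq29,seq2),seq62),seq66)))).
The other lineage descending from that same node — the sister group — is (seq16,(seq67,((((seq60,seq39),(seq79,(seq65,(seq42,seq9))),seq47),(seq29,seq2),seq62),seq66))); its 13 tips in alphabetical order are the answer.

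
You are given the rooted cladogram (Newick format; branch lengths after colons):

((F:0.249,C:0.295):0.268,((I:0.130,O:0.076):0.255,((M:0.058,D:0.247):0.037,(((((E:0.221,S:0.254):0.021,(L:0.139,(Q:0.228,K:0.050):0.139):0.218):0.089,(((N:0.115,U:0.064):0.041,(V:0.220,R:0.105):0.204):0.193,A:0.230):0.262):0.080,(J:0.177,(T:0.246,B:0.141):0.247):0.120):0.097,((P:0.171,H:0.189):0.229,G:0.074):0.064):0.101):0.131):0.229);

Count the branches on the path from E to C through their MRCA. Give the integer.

The MRCA of E and C is the root of the tree.
From E up to that node: 8 branches. From C up to the same node: 2 branches. Total: 8 + 2 = 10.

10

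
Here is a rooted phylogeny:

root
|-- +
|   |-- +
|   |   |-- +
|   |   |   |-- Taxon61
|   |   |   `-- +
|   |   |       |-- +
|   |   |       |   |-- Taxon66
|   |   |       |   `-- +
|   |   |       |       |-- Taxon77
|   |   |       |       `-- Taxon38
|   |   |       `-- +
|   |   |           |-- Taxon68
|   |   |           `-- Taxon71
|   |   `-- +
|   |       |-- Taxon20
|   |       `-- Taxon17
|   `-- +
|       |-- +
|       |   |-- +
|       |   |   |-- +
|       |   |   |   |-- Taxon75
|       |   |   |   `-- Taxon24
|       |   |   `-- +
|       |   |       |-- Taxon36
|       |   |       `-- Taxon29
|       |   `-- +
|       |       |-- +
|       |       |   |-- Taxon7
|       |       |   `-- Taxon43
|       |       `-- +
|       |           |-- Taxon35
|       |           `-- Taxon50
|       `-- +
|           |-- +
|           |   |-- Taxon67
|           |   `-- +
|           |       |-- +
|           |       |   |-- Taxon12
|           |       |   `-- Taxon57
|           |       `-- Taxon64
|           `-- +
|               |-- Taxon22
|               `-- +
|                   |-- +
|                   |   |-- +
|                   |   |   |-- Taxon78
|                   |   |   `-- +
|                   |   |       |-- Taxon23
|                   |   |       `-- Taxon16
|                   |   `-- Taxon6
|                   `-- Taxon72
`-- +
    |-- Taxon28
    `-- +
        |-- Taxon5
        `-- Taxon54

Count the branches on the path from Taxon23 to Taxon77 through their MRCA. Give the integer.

The MRCA of Taxon23 and Taxon77 is the node subtending (((Taxon61,((Taxon66,(Taxon77,Taxon38)),(Taxon68,Taxon71))),(Taxon20,Taxon17)),((((Taxon75,Taxon24),(Taxon36,Taxon29)),((Taxon7,Taxon43),(Taxon35,Taxon50))),((Taxon67,((Taxon12,Taxon57),Taxon64)),(Taxon22,(((Taxon78,(Taxon23,Taxon16)),Taxon6),Taxon72))))).
From Taxon23 up to that node: 8 branches. From Taxon77 up to the same node: 6 branches. Total: 8 + 6 = 14.

14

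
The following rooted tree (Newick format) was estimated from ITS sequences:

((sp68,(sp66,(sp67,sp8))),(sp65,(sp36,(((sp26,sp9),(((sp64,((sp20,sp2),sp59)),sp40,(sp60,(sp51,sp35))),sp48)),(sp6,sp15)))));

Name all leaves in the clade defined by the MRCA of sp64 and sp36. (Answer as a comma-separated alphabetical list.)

sp15, sp2, sp20, sp26, sp35, sp36, sp40, sp48, sp51, sp59, sp6, sp60, sp64, sp9

Tracing sp64: it sits inside (sp64,((sp20,sp2),sp59)).
Tracing sp36: it sits inside (sp36,(((sp26,sp9),(((sp64,((sp20,sp2),sp59)),sp40,(sp60,(sp51,sp35))),sp48)),(sp6,sp15))).
The smallest clade enclosing both is (sp36,(((sp26,sp9),(((sp64,((sp20,sp2),sp59)),sp40,(sp60,(sp51,sp35))),sp48)),(sp6,sp15))); the answer is its 14 terminal taxa in alphabetical order.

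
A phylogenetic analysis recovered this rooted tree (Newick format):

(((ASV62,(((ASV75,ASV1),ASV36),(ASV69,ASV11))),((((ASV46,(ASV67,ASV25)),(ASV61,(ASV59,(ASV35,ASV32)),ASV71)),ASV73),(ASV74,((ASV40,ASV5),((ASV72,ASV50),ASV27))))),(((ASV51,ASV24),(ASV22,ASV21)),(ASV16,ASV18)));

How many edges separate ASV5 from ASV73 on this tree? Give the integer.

The MRCA of ASV5 and ASV73 is the node subtending ((((ASV46,(ASV67,ASV25)),(ASV61,(ASV59,(ASV35,ASV32)),ASV71)),ASV73),(ASV74,((ASV40,ASV5),((ASV72,ASV50),ASV27)))).
From ASV5 up to that node: 4 branches. From ASV73 up to the same node: 2 branches. Total: 4 + 2 = 6.

6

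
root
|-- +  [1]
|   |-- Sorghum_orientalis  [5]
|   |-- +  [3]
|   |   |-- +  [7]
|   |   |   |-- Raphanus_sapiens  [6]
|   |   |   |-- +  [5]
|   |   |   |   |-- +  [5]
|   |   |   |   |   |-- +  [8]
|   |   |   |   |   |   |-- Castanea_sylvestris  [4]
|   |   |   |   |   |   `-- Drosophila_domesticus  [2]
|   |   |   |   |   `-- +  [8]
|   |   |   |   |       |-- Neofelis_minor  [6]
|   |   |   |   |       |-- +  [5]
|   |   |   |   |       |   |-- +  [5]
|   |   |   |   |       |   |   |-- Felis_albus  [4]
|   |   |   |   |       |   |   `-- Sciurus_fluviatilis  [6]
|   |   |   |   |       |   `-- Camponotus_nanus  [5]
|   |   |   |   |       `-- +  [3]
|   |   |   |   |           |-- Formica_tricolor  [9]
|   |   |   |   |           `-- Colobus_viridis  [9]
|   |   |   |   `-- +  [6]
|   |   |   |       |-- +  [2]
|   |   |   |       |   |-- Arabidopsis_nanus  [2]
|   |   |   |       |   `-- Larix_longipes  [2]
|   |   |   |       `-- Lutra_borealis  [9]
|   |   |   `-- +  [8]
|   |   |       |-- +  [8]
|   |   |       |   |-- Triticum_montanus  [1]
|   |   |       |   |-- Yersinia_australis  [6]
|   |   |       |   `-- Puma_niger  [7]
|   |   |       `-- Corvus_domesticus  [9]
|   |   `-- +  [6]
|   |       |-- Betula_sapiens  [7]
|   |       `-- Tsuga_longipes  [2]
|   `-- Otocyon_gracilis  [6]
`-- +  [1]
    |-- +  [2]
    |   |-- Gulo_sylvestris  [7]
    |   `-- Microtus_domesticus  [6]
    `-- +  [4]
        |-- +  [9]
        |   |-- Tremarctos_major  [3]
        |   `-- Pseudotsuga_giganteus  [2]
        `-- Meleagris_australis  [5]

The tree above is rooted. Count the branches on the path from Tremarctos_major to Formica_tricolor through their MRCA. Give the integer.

The MRCA of Tremarctos_major and Formica_tricolor is the root of the tree.
From Tremarctos_major up to that node: 4 branches. From Formica_tricolor up to the same node: 8 branches. Total: 4 + 8 = 12.

12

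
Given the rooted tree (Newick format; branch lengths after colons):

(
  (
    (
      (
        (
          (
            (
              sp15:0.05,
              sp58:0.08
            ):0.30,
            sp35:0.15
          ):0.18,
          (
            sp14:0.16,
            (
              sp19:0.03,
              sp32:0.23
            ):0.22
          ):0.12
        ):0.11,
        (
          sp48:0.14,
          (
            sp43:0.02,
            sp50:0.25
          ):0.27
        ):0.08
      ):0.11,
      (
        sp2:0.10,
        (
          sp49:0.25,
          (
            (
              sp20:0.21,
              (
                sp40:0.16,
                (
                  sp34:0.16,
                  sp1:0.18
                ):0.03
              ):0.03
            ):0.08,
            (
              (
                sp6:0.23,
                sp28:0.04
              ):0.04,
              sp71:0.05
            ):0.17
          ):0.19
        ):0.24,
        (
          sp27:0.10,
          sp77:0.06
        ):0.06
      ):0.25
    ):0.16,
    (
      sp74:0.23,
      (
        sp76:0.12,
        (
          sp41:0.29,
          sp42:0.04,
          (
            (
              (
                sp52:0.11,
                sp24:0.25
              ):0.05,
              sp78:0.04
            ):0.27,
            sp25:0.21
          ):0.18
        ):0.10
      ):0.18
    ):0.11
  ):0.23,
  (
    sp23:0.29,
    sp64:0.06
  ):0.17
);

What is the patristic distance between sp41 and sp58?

1.62

The path runs sp41 → … → MRCA → … → sp58; the MRCA is the node subtending ((((((sp15,sp58),sp35),(sp14,(sp19,sp32))),(sp48,(sp43,sp50))),(sp2,(sp49,((sp20,(sp40,(sp34,sp1))),((sp6,sp28),sp71))),(sp27,sp77))),(sp74,(sp76,(sp41,sp42,(((sp52,sp24),sp78),sp25))))).
Branch lengths along that path: 0.29 + 0.10 + 0.18 + 0.11 + 0.16 + 0.11 + 0.11 + 0.18 + 0.30 + 0.08 = 1.62.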